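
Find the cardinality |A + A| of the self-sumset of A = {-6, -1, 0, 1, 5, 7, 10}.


A + A = {a + a' : a, a' ∈ A}; |A| = 7.
General bounds: 2|A| - 1 ≤ |A + A| ≤ |A|(|A|+1)/2, i.e. 13 ≤ |A + A| ≤ 28.
Lower bound 2|A|-1 is attained iff A is an arithmetic progression.
Enumerate sums a + a' for a ≤ a' (symmetric, so this suffices):
a = -6: -6+-6=-12, -6+-1=-7, -6+0=-6, -6+1=-5, -6+5=-1, -6+7=1, -6+10=4
a = -1: -1+-1=-2, -1+0=-1, -1+1=0, -1+5=4, -1+7=6, -1+10=9
a = 0: 0+0=0, 0+1=1, 0+5=5, 0+7=7, 0+10=10
a = 1: 1+1=2, 1+5=6, 1+7=8, 1+10=11
a = 5: 5+5=10, 5+7=12, 5+10=15
a = 7: 7+7=14, 7+10=17
a = 10: 10+10=20
Distinct sums: {-12, -7, -6, -5, -2, -1, 0, 1, 2, 4, 5, 6, 7, 8, 9, 10, 11, 12, 14, 15, 17, 20}
|A + A| = 22

|A + A| = 22


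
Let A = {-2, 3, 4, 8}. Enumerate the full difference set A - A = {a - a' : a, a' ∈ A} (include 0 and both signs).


A - A = {a - a' : a, a' ∈ A}.
Compute a - a' for each ordered pair (a, a'):
a = -2: -2--2=0, -2-3=-5, -2-4=-6, -2-8=-10
a = 3: 3--2=5, 3-3=0, 3-4=-1, 3-8=-5
a = 4: 4--2=6, 4-3=1, 4-4=0, 4-8=-4
a = 8: 8--2=10, 8-3=5, 8-4=4, 8-8=0
Collecting distinct values (and noting 0 appears from a-a):
A - A = {-10, -6, -5, -4, -1, 0, 1, 4, 5, 6, 10}
|A - A| = 11

A - A = {-10, -6, -5, -4, -1, 0, 1, 4, 5, 6, 10}


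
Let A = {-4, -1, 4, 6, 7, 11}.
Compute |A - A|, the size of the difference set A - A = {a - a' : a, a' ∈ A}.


A - A = {a - a' : a, a' ∈ A}; |A| = 6.
Bounds: 2|A|-1 ≤ |A - A| ≤ |A|² - |A| + 1, i.e. 11 ≤ |A - A| ≤ 31.
Note: 0 ∈ A - A always (from a - a). The set is symmetric: if d ∈ A - A then -d ∈ A - A.
Enumerate nonzero differences d = a - a' with a > a' (then include -d):
Positive differences: {1, 2, 3, 4, 5, 7, 8, 10, 11, 12, 15}
Full difference set: {0} ∪ (positive diffs) ∪ (negative diffs).
|A - A| = 1 + 2·11 = 23 (matches direct enumeration: 23).

|A - A| = 23


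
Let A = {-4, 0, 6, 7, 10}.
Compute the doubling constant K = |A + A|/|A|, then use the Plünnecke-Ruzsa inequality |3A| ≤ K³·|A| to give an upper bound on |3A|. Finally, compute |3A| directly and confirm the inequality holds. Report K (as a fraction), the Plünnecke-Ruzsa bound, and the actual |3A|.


|A| = 5.
Step 1: Compute A + A by enumerating all 25 pairs.
A + A = {-8, -4, 0, 2, 3, 6, 7, 10, 12, 13, 14, 16, 17, 20}, so |A + A| = 14.
Step 2: Doubling constant K = |A + A|/|A| = 14/5 = 14/5 ≈ 2.8000.
Step 3: Plünnecke-Ruzsa gives |3A| ≤ K³·|A| = (2.8000)³ · 5 ≈ 109.7600.
Step 4: Compute 3A = A + A + A directly by enumerating all triples (a,b,c) ∈ A³; |3A| = 28.
Step 5: Check 28 ≤ 109.7600? Yes ✓.

K = 14/5, Plünnecke-Ruzsa bound K³|A| ≈ 109.7600, |3A| = 28, inequality holds.


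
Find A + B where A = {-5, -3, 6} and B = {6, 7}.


A + B = {a + b : a ∈ A, b ∈ B}.
Enumerate all |A|·|B| = 3·2 = 6 pairs (a, b) and collect distinct sums.
a = -5: -5+6=1, -5+7=2
a = -3: -3+6=3, -3+7=4
a = 6: 6+6=12, 6+7=13
Collecting distinct sums: A + B = {1, 2, 3, 4, 12, 13}
|A + B| = 6

A + B = {1, 2, 3, 4, 12, 13}


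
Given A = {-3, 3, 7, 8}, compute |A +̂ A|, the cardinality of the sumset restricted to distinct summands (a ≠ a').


Restricted sumset: A +̂ A = {a + a' : a ∈ A, a' ∈ A, a ≠ a'}.
Equivalently, take A + A and drop any sum 2a that is achievable ONLY as a + a for a ∈ A (i.e. sums representable only with equal summands).
Enumerate pairs (a, a') with a < a' (symmetric, so each unordered pair gives one sum; this covers all a ≠ a'):
  -3 + 3 = 0
  -3 + 7 = 4
  -3 + 8 = 5
  3 + 7 = 10
  3 + 8 = 11
  7 + 8 = 15
Collected distinct sums: {0, 4, 5, 10, 11, 15}
|A +̂ A| = 6
(Reference bound: |A +̂ A| ≥ 2|A| - 3 for |A| ≥ 2, with |A| = 4 giving ≥ 5.)

|A +̂ A| = 6


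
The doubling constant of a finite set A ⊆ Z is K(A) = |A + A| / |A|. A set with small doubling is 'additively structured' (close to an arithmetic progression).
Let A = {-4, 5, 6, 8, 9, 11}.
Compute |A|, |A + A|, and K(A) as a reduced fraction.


|A| = 6.
Compute A + A by enumerating all 36 pairs.
A + A = {-8, 1, 2, 4, 5, 7, 10, 11, 12, 13, 14, 15, 16, 17, 18, 19, 20, 22}, so |A + A| = 18.
K = |A + A| / |A| = 18/6 = 3/1 ≈ 3.0000.
Reference: AP of size 6 gives K = 11/6 ≈ 1.8333; a fully generic set of size 6 gives K ≈ 3.5000.

|A| = 6, |A + A| = 18, K = 18/6 = 3/1.


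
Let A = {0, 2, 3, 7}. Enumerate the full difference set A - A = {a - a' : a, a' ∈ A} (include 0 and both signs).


A - A = {a - a' : a, a' ∈ A}.
Compute a - a' for each ordered pair (a, a'):
a = 0: 0-0=0, 0-2=-2, 0-3=-3, 0-7=-7
a = 2: 2-0=2, 2-2=0, 2-3=-1, 2-7=-5
a = 3: 3-0=3, 3-2=1, 3-3=0, 3-7=-4
a = 7: 7-0=7, 7-2=5, 7-3=4, 7-7=0
Collecting distinct values (and noting 0 appears from a-a):
A - A = {-7, -5, -4, -3, -2, -1, 0, 1, 2, 3, 4, 5, 7}
|A - A| = 13

A - A = {-7, -5, -4, -3, -2, -1, 0, 1, 2, 3, 4, 5, 7}


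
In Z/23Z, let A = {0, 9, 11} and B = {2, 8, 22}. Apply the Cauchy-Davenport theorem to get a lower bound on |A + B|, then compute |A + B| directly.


Cauchy-Davenport: |A + B| ≥ min(p, |A| + |B| - 1) for A, B nonempty in Z/pZ.
|A| = 3, |B| = 3, p = 23.
CD lower bound = min(23, 3 + 3 - 1) = min(23, 5) = 5.
Compute A + B mod 23 directly:
a = 0: 0+2=2, 0+8=8, 0+22=22
a = 9: 9+2=11, 9+8=17, 9+22=8
a = 11: 11+2=13, 11+8=19, 11+22=10
A + B = {2, 8, 10, 11, 13, 17, 19, 22}, so |A + B| = 8.
Verify: 8 ≥ 5? Yes ✓.

CD lower bound = 5, actual |A + B| = 8.


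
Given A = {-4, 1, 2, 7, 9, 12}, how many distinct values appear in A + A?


A + A = {a + a' : a, a' ∈ A}; |A| = 6.
General bounds: 2|A| - 1 ≤ |A + A| ≤ |A|(|A|+1)/2, i.e. 11 ≤ |A + A| ≤ 21.
Lower bound 2|A|-1 is attained iff A is an arithmetic progression.
Enumerate sums a + a' for a ≤ a' (symmetric, so this suffices):
a = -4: -4+-4=-8, -4+1=-3, -4+2=-2, -4+7=3, -4+9=5, -4+12=8
a = 1: 1+1=2, 1+2=3, 1+7=8, 1+9=10, 1+12=13
a = 2: 2+2=4, 2+7=9, 2+9=11, 2+12=14
a = 7: 7+7=14, 7+9=16, 7+12=19
a = 9: 9+9=18, 9+12=21
a = 12: 12+12=24
Distinct sums: {-8, -3, -2, 2, 3, 4, 5, 8, 9, 10, 11, 13, 14, 16, 18, 19, 21, 24}
|A + A| = 18

|A + A| = 18


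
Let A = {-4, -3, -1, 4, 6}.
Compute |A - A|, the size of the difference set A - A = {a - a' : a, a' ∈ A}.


A - A = {a - a' : a, a' ∈ A}; |A| = 5.
Bounds: 2|A|-1 ≤ |A - A| ≤ |A|² - |A| + 1, i.e. 9 ≤ |A - A| ≤ 21.
Note: 0 ∈ A - A always (from a - a). The set is symmetric: if d ∈ A - A then -d ∈ A - A.
Enumerate nonzero differences d = a - a' with a > a' (then include -d):
Positive differences: {1, 2, 3, 5, 7, 8, 9, 10}
Full difference set: {0} ∪ (positive diffs) ∪ (negative diffs).
|A - A| = 1 + 2·8 = 17 (matches direct enumeration: 17).

|A - A| = 17


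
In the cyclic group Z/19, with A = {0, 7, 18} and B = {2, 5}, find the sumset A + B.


Work in Z/19Z: reduce every sum a + b modulo 19.
Enumerate all 6 pairs:
a = 0: 0+2=2, 0+5=5
a = 7: 7+2=9, 7+5=12
a = 18: 18+2=1, 18+5=4
Distinct residues collected: {1, 2, 4, 5, 9, 12}
|A + B| = 6 (out of 19 total residues).

A + B = {1, 2, 4, 5, 9, 12}


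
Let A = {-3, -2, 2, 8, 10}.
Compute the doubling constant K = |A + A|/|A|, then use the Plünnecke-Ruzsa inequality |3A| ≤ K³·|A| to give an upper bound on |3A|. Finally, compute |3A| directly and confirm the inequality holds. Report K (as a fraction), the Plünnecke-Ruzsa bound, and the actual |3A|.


|A| = 5.
Step 1: Compute A + A by enumerating all 25 pairs.
A + A = {-6, -5, -4, -1, 0, 4, 5, 6, 7, 8, 10, 12, 16, 18, 20}, so |A + A| = 15.
Step 2: Doubling constant K = |A + A|/|A| = 15/5 = 15/5 ≈ 3.0000.
Step 3: Plünnecke-Ruzsa gives |3A| ≤ K³·|A| = (3.0000)³ · 5 ≈ 135.0000.
Step 4: Compute 3A = A + A + A directly by enumerating all triples (a,b,c) ∈ A³; |3A| = 30.
Step 5: Check 30 ≤ 135.0000? Yes ✓.

K = 15/5, Plünnecke-Ruzsa bound K³|A| ≈ 135.0000, |3A| = 30, inequality holds.


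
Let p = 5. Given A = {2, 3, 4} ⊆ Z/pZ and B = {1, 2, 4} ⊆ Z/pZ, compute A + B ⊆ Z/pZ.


Work in Z/5Z: reduce every sum a + b modulo 5.
Enumerate all 9 pairs:
a = 2: 2+1=3, 2+2=4, 2+4=1
a = 3: 3+1=4, 3+2=0, 3+4=2
a = 4: 4+1=0, 4+2=1, 4+4=3
Distinct residues collected: {0, 1, 2, 3, 4}
|A + B| = 5 (out of 5 total residues).

A + B = {0, 1, 2, 3, 4}


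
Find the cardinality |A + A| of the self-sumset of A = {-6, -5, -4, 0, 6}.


A + A = {a + a' : a, a' ∈ A}; |A| = 5.
General bounds: 2|A| - 1 ≤ |A + A| ≤ |A|(|A|+1)/2, i.e. 9 ≤ |A + A| ≤ 15.
Lower bound 2|A|-1 is attained iff A is an arithmetic progression.
Enumerate sums a + a' for a ≤ a' (symmetric, so this suffices):
a = -6: -6+-6=-12, -6+-5=-11, -6+-4=-10, -6+0=-6, -6+6=0
a = -5: -5+-5=-10, -5+-4=-9, -5+0=-5, -5+6=1
a = -4: -4+-4=-8, -4+0=-4, -4+6=2
a = 0: 0+0=0, 0+6=6
a = 6: 6+6=12
Distinct sums: {-12, -11, -10, -9, -8, -6, -5, -4, 0, 1, 2, 6, 12}
|A + A| = 13

|A + A| = 13


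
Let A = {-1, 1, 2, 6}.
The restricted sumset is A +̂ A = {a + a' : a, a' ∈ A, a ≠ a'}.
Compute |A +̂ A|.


Restricted sumset: A +̂ A = {a + a' : a ∈ A, a' ∈ A, a ≠ a'}.
Equivalently, take A + A and drop any sum 2a that is achievable ONLY as a + a for a ∈ A (i.e. sums representable only with equal summands).
Enumerate pairs (a, a') with a < a' (symmetric, so each unordered pair gives one sum; this covers all a ≠ a'):
  -1 + 1 = 0
  -1 + 2 = 1
  -1 + 6 = 5
  1 + 2 = 3
  1 + 6 = 7
  2 + 6 = 8
Collected distinct sums: {0, 1, 3, 5, 7, 8}
|A +̂ A| = 6
(Reference bound: |A +̂ A| ≥ 2|A| - 3 for |A| ≥ 2, with |A| = 4 giving ≥ 5.)

|A +̂ A| = 6


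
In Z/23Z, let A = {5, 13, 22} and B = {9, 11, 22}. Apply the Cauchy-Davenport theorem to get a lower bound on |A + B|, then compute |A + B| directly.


Cauchy-Davenport: |A + B| ≥ min(p, |A| + |B| - 1) for A, B nonempty in Z/pZ.
|A| = 3, |B| = 3, p = 23.
CD lower bound = min(23, 3 + 3 - 1) = min(23, 5) = 5.
Compute A + B mod 23 directly:
a = 5: 5+9=14, 5+11=16, 5+22=4
a = 13: 13+9=22, 13+11=1, 13+22=12
a = 22: 22+9=8, 22+11=10, 22+22=21
A + B = {1, 4, 8, 10, 12, 14, 16, 21, 22}, so |A + B| = 9.
Verify: 9 ≥ 5? Yes ✓.

CD lower bound = 5, actual |A + B| = 9.


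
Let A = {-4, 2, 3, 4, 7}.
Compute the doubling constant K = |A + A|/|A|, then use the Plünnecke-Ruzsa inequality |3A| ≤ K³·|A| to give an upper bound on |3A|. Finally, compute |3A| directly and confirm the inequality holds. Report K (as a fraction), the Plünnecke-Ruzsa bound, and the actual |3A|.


|A| = 5.
Step 1: Compute A + A by enumerating all 25 pairs.
A + A = {-8, -2, -1, 0, 3, 4, 5, 6, 7, 8, 9, 10, 11, 14}, so |A + A| = 14.
Step 2: Doubling constant K = |A + A|/|A| = 14/5 = 14/5 ≈ 2.8000.
Step 3: Plünnecke-Ruzsa gives |3A| ≤ K³·|A| = (2.8000)³ · 5 ≈ 109.7600.
Step 4: Compute 3A = A + A + A directly by enumerating all triples (a,b,c) ∈ A³; |3A| = 25.
Step 5: Check 25 ≤ 109.7600? Yes ✓.

K = 14/5, Plünnecke-Ruzsa bound K³|A| ≈ 109.7600, |3A| = 25, inequality holds.


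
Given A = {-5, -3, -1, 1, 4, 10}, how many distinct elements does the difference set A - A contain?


A - A = {a - a' : a, a' ∈ A}; |A| = 6.
Bounds: 2|A|-1 ≤ |A - A| ≤ |A|² - |A| + 1, i.e. 11 ≤ |A - A| ≤ 31.
Note: 0 ∈ A - A always (from a - a). The set is symmetric: if d ∈ A - A then -d ∈ A - A.
Enumerate nonzero differences d = a - a' with a > a' (then include -d):
Positive differences: {2, 3, 4, 5, 6, 7, 9, 11, 13, 15}
Full difference set: {0} ∪ (positive diffs) ∪ (negative diffs).
|A - A| = 1 + 2·10 = 21 (matches direct enumeration: 21).

|A - A| = 21


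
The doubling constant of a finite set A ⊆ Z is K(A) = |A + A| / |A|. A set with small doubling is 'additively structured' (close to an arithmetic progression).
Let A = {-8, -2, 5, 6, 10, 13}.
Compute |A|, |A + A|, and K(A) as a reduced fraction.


|A| = 6.
Compute A + A by enumerating all 36 pairs.
A + A = {-16, -10, -4, -3, -2, 2, 3, 4, 5, 8, 10, 11, 12, 15, 16, 18, 19, 20, 23, 26}, so |A + A| = 20.
K = |A + A| / |A| = 20/6 = 10/3 ≈ 3.3333.
Reference: AP of size 6 gives K = 11/6 ≈ 1.8333; a fully generic set of size 6 gives K ≈ 3.5000.

|A| = 6, |A + A| = 20, K = 20/6 = 10/3.


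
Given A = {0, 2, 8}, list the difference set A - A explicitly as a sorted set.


A - A = {a - a' : a, a' ∈ A}.
Compute a - a' for each ordered pair (a, a'):
a = 0: 0-0=0, 0-2=-2, 0-8=-8
a = 2: 2-0=2, 2-2=0, 2-8=-6
a = 8: 8-0=8, 8-2=6, 8-8=0
Collecting distinct values (and noting 0 appears from a-a):
A - A = {-8, -6, -2, 0, 2, 6, 8}
|A - A| = 7

A - A = {-8, -6, -2, 0, 2, 6, 8}


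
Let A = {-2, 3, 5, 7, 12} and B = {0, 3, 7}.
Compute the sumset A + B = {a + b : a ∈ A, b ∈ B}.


A + B = {a + b : a ∈ A, b ∈ B}.
Enumerate all |A|·|B| = 5·3 = 15 pairs (a, b) and collect distinct sums.
a = -2: -2+0=-2, -2+3=1, -2+7=5
a = 3: 3+0=3, 3+3=6, 3+7=10
a = 5: 5+0=5, 5+3=8, 5+7=12
a = 7: 7+0=7, 7+3=10, 7+7=14
a = 12: 12+0=12, 12+3=15, 12+7=19
Collecting distinct sums: A + B = {-2, 1, 3, 5, 6, 7, 8, 10, 12, 14, 15, 19}
|A + B| = 12

A + B = {-2, 1, 3, 5, 6, 7, 8, 10, 12, 14, 15, 19}


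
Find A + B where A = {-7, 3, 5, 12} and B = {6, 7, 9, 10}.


A + B = {a + b : a ∈ A, b ∈ B}.
Enumerate all |A|·|B| = 4·4 = 16 pairs (a, b) and collect distinct sums.
a = -7: -7+6=-1, -7+7=0, -7+9=2, -7+10=3
a = 3: 3+6=9, 3+7=10, 3+9=12, 3+10=13
a = 5: 5+6=11, 5+7=12, 5+9=14, 5+10=15
a = 12: 12+6=18, 12+7=19, 12+9=21, 12+10=22
Collecting distinct sums: A + B = {-1, 0, 2, 3, 9, 10, 11, 12, 13, 14, 15, 18, 19, 21, 22}
|A + B| = 15

A + B = {-1, 0, 2, 3, 9, 10, 11, 12, 13, 14, 15, 18, 19, 21, 22}


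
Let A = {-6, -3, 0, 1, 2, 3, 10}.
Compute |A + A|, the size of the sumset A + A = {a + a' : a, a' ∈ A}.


A + A = {a + a' : a, a' ∈ A}; |A| = 7.
General bounds: 2|A| - 1 ≤ |A + A| ≤ |A|(|A|+1)/2, i.e. 13 ≤ |A + A| ≤ 28.
Lower bound 2|A|-1 is attained iff A is an arithmetic progression.
Enumerate sums a + a' for a ≤ a' (symmetric, so this suffices):
a = -6: -6+-6=-12, -6+-3=-9, -6+0=-6, -6+1=-5, -6+2=-4, -6+3=-3, -6+10=4
a = -3: -3+-3=-6, -3+0=-3, -3+1=-2, -3+2=-1, -3+3=0, -3+10=7
a = 0: 0+0=0, 0+1=1, 0+2=2, 0+3=3, 0+10=10
a = 1: 1+1=2, 1+2=3, 1+3=4, 1+10=11
a = 2: 2+2=4, 2+3=5, 2+10=12
a = 3: 3+3=6, 3+10=13
a = 10: 10+10=20
Distinct sums: {-12, -9, -6, -5, -4, -3, -2, -1, 0, 1, 2, 3, 4, 5, 6, 7, 10, 11, 12, 13, 20}
|A + A| = 21

|A + A| = 21


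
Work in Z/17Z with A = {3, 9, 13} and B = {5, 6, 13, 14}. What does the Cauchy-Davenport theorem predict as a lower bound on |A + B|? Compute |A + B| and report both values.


Cauchy-Davenport: |A + B| ≥ min(p, |A| + |B| - 1) for A, B nonempty in Z/pZ.
|A| = 3, |B| = 4, p = 17.
CD lower bound = min(17, 3 + 4 - 1) = min(17, 6) = 6.
Compute A + B mod 17 directly:
a = 3: 3+5=8, 3+6=9, 3+13=16, 3+14=0
a = 9: 9+5=14, 9+6=15, 9+13=5, 9+14=6
a = 13: 13+5=1, 13+6=2, 13+13=9, 13+14=10
A + B = {0, 1, 2, 5, 6, 8, 9, 10, 14, 15, 16}, so |A + B| = 11.
Verify: 11 ≥ 6? Yes ✓.

CD lower bound = 6, actual |A + B| = 11.


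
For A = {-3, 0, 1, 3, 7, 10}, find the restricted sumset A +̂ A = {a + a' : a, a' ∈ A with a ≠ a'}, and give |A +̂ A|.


Restricted sumset: A +̂ A = {a + a' : a ∈ A, a' ∈ A, a ≠ a'}.
Equivalently, take A + A and drop any sum 2a that is achievable ONLY as a + a for a ∈ A (i.e. sums representable only with equal summands).
Enumerate pairs (a, a') with a < a' (symmetric, so each unordered pair gives one sum; this covers all a ≠ a'):
  -3 + 0 = -3
  -3 + 1 = -2
  -3 + 3 = 0
  -3 + 7 = 4
  -3 + 10 = 7
  0 + 1 = 1
  0 + 3 = 3
  0 + 7 = 7
  0 + 10 = 10
  1 + 3 = 4
  1 + 7 = 8
  1 + 10 = 11
  3 + 7 = 10
  3 + 10 = 13
  7 + 10 = 17
Collected distinct sums: {-3, -2, 0, 1, 3, 4, 7, 8, 10, 11, 13, 17}
|A +̂ A| = 12
(Reference bound: |A +̂ A| ≥ 2|A| - 3 for |A| ≥ 2, with |A| = 6 giving ≥ 9.)

|A +̂ A| = 12


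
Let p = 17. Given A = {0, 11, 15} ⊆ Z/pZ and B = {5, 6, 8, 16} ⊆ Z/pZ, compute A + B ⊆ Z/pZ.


Work in Z/17Z: reduce every sum a + b modulo 17.
Enumerate all 12 pairs:
a = 0: 0+5=5, 0+6=6, 0+8=8, 0+16=16
a = 11: 11+5=16, 11+6=0, 11+8=2, 11+16=10
a = 15: 15+5=3, 15+6=4, 15+8=6, 15+16=14
Distinct residues collected: {0, 2, 3, 4, 5, 6, 8, 10, 14, 16}
|A + B| = 10 (out of 17 total residues).

A + B = {0, 2, 3, 4, 5, 6, 8, 10, 14, 16}


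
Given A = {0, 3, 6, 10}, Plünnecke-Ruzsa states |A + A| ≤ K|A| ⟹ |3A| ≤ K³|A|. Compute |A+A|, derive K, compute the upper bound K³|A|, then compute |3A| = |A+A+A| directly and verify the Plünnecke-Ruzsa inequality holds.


|A| = 4.
Step 1: Compute A + A by enumerating all 16 pairs.
A + A = {0, 3, 6, 9, 10, 12, 13, 16, 20}, so |A + A| = 9.
Step 2: Doubling constant K = |A + A|/|A| = 9/4 = 9/4 ≈ 2.2500.
Step 3: Plünnecke-Ruzsa gives |3A| ≤ K³·|A| = (2.2500)³ · 4 ≈ 45.5625.
Step 4: Compute 3A = A + A + A directly by enumerating all triples (a,b,c) ∈ A³; |3A| = 16.
Step 5: Check 16 ≤ 45.5625? Yes ✓.

K = 9/4, Plünnecke-Ruzsa bound K³|A| ≈ 45.5625, |3A| = 16, inequality holds.


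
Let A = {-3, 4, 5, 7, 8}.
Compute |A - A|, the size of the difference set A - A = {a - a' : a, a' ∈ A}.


A - A = {a - a' : a, a' ∈ A}; |A| = 5.
Bounds: 2|A|-1 ≤ |A - A| ≤ |A|² - |A| + 1, i.e. 9 ≤ |A - A| ≤ 21.
Note: 0 ∈ A - A always (from a - a). The set is symmetric: if d ∈ A - A then -d ∈ A - A.
Enumerate nonzero differences d = a - a' with a > a' (then include -d):
Positive differences: {1, 2, 3, 4, 7, 8, 10, 11}
Full difference set: {0} ∪ (positive diffs) ∪ (negative diffs).
|A - A| = 1 + 2·8 = 17 (matches direct enumeration: 17).

|A - A| = 17


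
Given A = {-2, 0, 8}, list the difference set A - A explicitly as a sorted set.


A - A = {a - a' : a, a' ∈ A}.
Compute a - a' for each ordered pair (a, a'):
a = -2: -2--2=0, -2-0=-2, -2-8=-10
a = 0: 0--2=2, 0-0=0, 0-8=-8
a = 8: 8--2=10, 8-0=8, 8-8=0
Collecting distinct values (and noting 0 appears from a-a):
A - A = {-10, -8, -2, 0, 2, 8, 10}
|A - A| = 7

A - A = {-10, -8, -2, 0, 2, 8, 10}


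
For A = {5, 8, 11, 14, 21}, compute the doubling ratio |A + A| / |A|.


|A| = 5.
Compute A + A by enumerating all 25 pairs.
A + A = {10, 13, 16, 19, 22, 25, 26, 28, 29, 32, 35, 42}, so |A + A| = 12.
K = |A + A| / |A| = 12/5 (already in lowest terms) ≈ 2.4000.
Reference: AP of size 5 gives K = 9/5 ≈ 1.8000; a fully generic set of size 5 gives K ≈ 3.0000.

|A| = 5, |A + A| = 12, K = 12/5.


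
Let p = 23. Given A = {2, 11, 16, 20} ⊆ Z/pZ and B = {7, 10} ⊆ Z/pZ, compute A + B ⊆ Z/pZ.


Work in Z/23Z: reduce every sum a + b modulo 23.
Enumerate all 8 pairs:
a = 2: 2+7=9, 2+10=12
a = 11: 11+7=18, 11+10=21
a = 16: 16+7=0, 16+10=3
a = 20: 20+7=4, 20+10=7
Distinct residues collected: {0, 3, 4, 7, 9, 12, 18, 21}
|A + B| = 8 (out of 23 total residues).

A + B = {0, 3, 4, 7, 9, 12, 18, 21}


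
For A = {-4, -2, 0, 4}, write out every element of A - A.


A - A = {a - a' : a, a' ∈ A}.
Compute a - a' for each ordered pair (a, a'):
a = -4: -4--4=0, -4--2=-2, -4-0=-4, -4-4=-8
a = -2: -2--4=2, -2--2=0, -2-0=-2, -2-4=-6
a = 0: 0--4=4, 0--2=2, 0-0=0, 0-4=-4
a = 4: 4--4=8, 4--2=6, 4-0=4, 4-4=0
Collecting distinct values (and noting 0 appears from a-a):
A - A = {-8, -6, -4, -2, 0, 2, 4, 6, 8}
|A - A| = 9

A - A = {-8, -6, -4, -2, 0, 2, 4, 6, 8}


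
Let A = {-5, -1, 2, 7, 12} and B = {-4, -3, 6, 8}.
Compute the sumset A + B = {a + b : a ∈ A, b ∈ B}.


A + B = {a + b : a ∈ A, b ∈ B}.
Enumerate all |A|·|B| = 5·4 = 20 pairs (a, b) and collect distinct sums.
a = -5: -5+-4=-9, -5+-3=-8, -5+6=1, -5+8=3
a = -1: -1+-4=-5, -1+-3=-4, -1+6=5, -1+8=7
a = 2: 2+-4=-2, 2+-3=-1, 2+6=8, 2+8=10
a = 7: 7+-4=3, 7+-3=4, 7+6=13, 7+8=15
a = 12: 12+-4=8, 12+-3=9, 12+6=18, 12+8=20
Collecting distinct sums: A + B = {-9, -8, -5, -4, -2, -1, 1, 3, 4, 5, 7, 8, 9, 10, 13, 15, 18, 20}
|A + B| = 18

A + B = {-9, -8, -5, -4, -2, -1, 1, 3, 4, 5, 7, 8, 9, 10, 13, 15, 18, 20}


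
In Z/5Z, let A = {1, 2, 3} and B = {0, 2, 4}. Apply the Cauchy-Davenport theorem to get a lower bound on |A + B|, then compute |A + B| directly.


Cauchy-Davenport: |A + B| ≥ min(p, |A| + |B| - 1) for A, B nonempty in Z/pZ.
|A| = 3, |B| = 3, p = 5.
CD lower bound = min(5, 3 + 3 - 1) = min(5, 5) = 5.
Compute A + B mod 5 directly:
a = 1: 1+0=1, 1+2=3, 1+4=0
a = 2: 2+0=2, 2+2=4, 2+4=1
a = 3: 3+0=3, 3+2=0, 3+4=2
A + B = {0, 1, 2, 3, 4}, so |A + B| = 5.
Verify: 5 ≥ 5? Yes ✓.

CD lower bound = 5, actual |A + B| = 5.


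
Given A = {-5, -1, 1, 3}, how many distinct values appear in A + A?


A + A = {a + a' : a, a' ∈ A}; |A| = 4.
General bounds: 2|A| - 1 ≤ |A + A| ≤ |A|(|A|+1)/2, i.e. 7 ≤ |A + A| ≤ 10.
Lower bound 2|A|-1 is attained iff A is an arithmetic progression.
Enumerate sums a + a' for a ≤ a' (symmetric, so this suffices):
a = -5: -5+-5=-10, -5+-1=-6, -5+1=-4, -5+3=-2
a = -1: -1+-1=-2, -1+1=0, -1+3=2
a = 1: 1+1=2, 1+3=4
a = 3: 3+3=6
Distinct sums: {-10, -6, -4, -2, 0, 2, 4, 6}
|A + A| = 8

|A + A| = 8


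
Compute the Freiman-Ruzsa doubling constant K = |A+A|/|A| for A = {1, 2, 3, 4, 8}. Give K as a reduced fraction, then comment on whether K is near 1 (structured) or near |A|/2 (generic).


|A| = 5.
Compute A + A by enumerating all 25 pairs.
A + A = {2, 3, 4, 5, 6, 7, 8, 9, 10, 11, 12, 16}, so |A + A| = 12.
K = |A + A| / |A| = 12/5 (already in lowest terms) ≈ 2.4000.
Reference: AP of size 5 gives K = 9/5 ≈ 1.8000; a fully generic set of size 5 gives K ≈ 3.0000.

|A| = 5, |A + A| = 12, K = 12/5.


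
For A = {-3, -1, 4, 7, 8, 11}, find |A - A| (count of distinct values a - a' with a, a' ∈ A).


A - A = {a - a' : a, a' ∈ A}; |A| = 6.
Bounds: 2|A|-1 ≤ |A - A| ≤ |A|² - |A| + 1, i.e. 11 ≤ |A - A| ≤ 31.
Note: 0 ∈ A - A always (from a - a). The set is symmetric: if d ∈ A - A then -d ∈ A - A.
Enumerate nonzero differences d = a - a' with a > a' (then include -d):
Positive differences: {1, 2, 3, 4, 5, 7, 8, 9, 10, 11, 12, 14}
Full difference set: {0} ∪ (positive diffs) ∪ (negative diffs).
|A - A| = 1 + 2·12 = 25 (matches direct enumeration: 25).

|A - A| = 25


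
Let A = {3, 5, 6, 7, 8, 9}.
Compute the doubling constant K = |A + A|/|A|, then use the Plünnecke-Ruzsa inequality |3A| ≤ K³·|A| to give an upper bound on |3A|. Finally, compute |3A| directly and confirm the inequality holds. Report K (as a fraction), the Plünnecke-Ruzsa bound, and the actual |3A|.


|A| = 6.
Step 1: Compute A + A by enumerating all 36 pairs.
A + A = {6, 8, 9, 10, 11, 12, 13, 14, 15, 16, 17, 18}, so |A + A| = 12.
Step 2: Doubling constant K = |A + A|/|A| = 12/6 = 12/6 ≈ 2.0000.
Step 3: Plünnecke-Ruzsa gives |3A| ≤ K³·|A| = (2.0000)³ · 6 ≈ 48.0000.
Step 4: Compute 3A = A + A + A directly by enumerating all triples (a,b,c) ∈ A³; |3A| = 18.
Step 5: Check 18 ≤ 48.0000? Yes ✓.

K = 12/6, Plünnecke-Ruzsa bound K³|A| ≈ 48.0000, |3A| = 18, inequality holds.


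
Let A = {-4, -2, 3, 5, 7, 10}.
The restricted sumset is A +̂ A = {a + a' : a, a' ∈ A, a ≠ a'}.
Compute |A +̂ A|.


Restricted sumset: A +̂ A = {a + a' : a ∈ A, a' ∈ A, a ≠ a'}.
Equivalently, take A + A and drop any sum 2a that is achievable ONLY as a + a for a ∈ A (i.e. sums representable only with equal summands).
Enumerate pairs (a, a') with a < a' (symmetric, so each unordered pair gives one sum; this covers all a ≠ a'):
  -4 + -2 = -6
  -4 + 3 = -1
  -4 + 5 = 1
  -4 + 7 = 3
  -4 + 10 = 6
  -2 + 3 = 1
  -2 + 5 = 3
  -2 + 7 = 5
  -2 + 10 = 8
  3 + 5 = 8
  3 + 7 = 10
  3 + 10 = 13
  5 + 7 = 12
  5 + 10 = 15
  7 + 10 = 17
Collected distinct sums: {-6, -1, 1, 3, 5, 6, 8, 10, 12, 13, 15, 17}
|A +̂ A| = 12
(Reference bound: |A +̂ A| ≥ 2|A| - 3 for |A| ≥ 2, with |A| = 6 giving ≥ 9.)

|A +̂ A| = 12


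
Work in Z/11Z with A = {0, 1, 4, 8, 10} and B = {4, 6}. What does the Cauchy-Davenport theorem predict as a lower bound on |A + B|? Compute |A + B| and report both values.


Cauchy-Davenport: |A + B| ≥ min(p, |A| + |B| - 1) for A, B nonempty in Z/pZ.
|A| = 5, |B| = 2, p = 11.
CD lower bound = min(11, 5 + 2 - 1) = min(11, 6) = 6.
Compute A + B mod 11 directly:
a = 0: 0+4=4, 0+6=6
a = 1: 1+4=5, 1+6=7
a = 4: 4+4=8, 4+6=10
a = 8: 8+4=1, 8+6=3
a = 10: 10+4=3, 10+6=5
A + B = {1, 3, 4, 5, 6, 7, 8, 10}, so |A + B| = 8.
Verify: 8 ≥ 6? Yes ✓.

CD lower bound = 6, actual |A + B| = 8.


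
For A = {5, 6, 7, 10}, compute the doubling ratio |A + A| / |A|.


|A| = 4.
Compute A + A by enumerating all 16 pairs.
A + A = {10, 11, 12, 13, 14, 15, 16, 17, 20}, so |A + A| = 9.
K = |A + A| / |A| = 9/4 (already in lowest terms) ≈ 2.2500.
Reference: AP of size 4 gives K = 7/4 ≈ 1.7500; a fully generic set of size 4 gives K ≈ 2.5000.

|A| = 4, |A + A| = 9, K = 9/4.


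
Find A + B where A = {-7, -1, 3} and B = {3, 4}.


A + B = {a + b : a ∈ A, b ∈ B}.
Enumerate all |A|·|B| = 3·2 = 6 pairs (a, b) and collect distinct sums.
a = -7: -7+3=-4, -7+4=-3
a = -1: -1+3=2, -1+4=3
a = 3: 3+3=6, 3+4=7
Collecting distinct sums: A + B = {-4, -3, 2, 3, 6, 7}
|A + B| = 6

A + B = {-4, -3, 2, 3, 6, 7}


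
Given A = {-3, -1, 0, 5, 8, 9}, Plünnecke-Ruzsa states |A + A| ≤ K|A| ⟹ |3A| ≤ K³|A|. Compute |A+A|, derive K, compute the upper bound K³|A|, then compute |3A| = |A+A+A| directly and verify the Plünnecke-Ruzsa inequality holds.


|A| = 6.
Step 1: Compute A + A by enumerating all 36 pairs.
A + A = {-6, -4, -3, -2, -1, 0, 2, 4, 5, 6, 7, 8, 9, 10, 13, 14, 16, 17, 18}, so |A + A| = 19.
Step 2: Doubling constant K = |A + A|/|A| = 19/6 = 19/6 ≈ 3.1667.
Step 3: Plünnecke-Ruzsa gives |3A| ≤ K³·|A| = (3.1667)³ · 6 ≈ 190.5278.
Step 4: Compute 3A = A + A + A directly by enumerating all triples (a,b,c) ∈ A³; |3A| = 35.
Step 5: Check 35 ≤ 190.5278? Yes ✓.

K = 19/6, Plünnecke-Ruzsa bound K³|A| ≈ 190.5278, |3A| = 35, inequality holds.


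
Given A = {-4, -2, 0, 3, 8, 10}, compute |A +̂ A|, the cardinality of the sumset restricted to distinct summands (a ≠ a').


Restricted sumset: A +̂ A = {a + a' : a ∈ A, a' ∈ A, a ≠ a'}.
Equivalently, take A + A and drop any sum 2a that is achievable ONLY as a + a for a ∈ A (i.e. sums representable only with equal summands).
Enumerate pairs (a, a') with a < a' (symmetric, so each unordered pair gives one sum; this covers all a ≠ a'):
  -4 + -2 = -6
  -4 + 0 = -4
  -4 + 3 = -1
  -4 + 8 = 4
  -4 + 10 = 6
  -2 + 0 = -2
  -2 + 3 = 1
  -2 + 8 = 6
  -2 + 10 = 8
  0 + 3 = 3
  0 + 8 = 8
  0 + 10 = 10
  3 + 8 = 11
  3 + 10 = 13
  8 + 10 = 18
Collected distinct sums: {-6, -4, -2, -1, 1, 3, 4, 6, 8, 10, 11, 13, 18}
|A +̂ A| = 13
(Reference bound: |A +̂ A| ≥ 2|A| - 3 for |A| ≥ 2, with |A| = 6 giving ≥ 9.)

|A +̂ A| = 13


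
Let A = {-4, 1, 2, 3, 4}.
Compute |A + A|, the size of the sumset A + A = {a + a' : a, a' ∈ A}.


A + A = {a + a' : a, a' ∈ A}; |A| = 5.
General bounds: 2|A| - 1 ≤ |A + A| ≤ |A|(|A|+1)/2, i.e. 9 ≤ |A + A| ≤ 15.
Lower bound 2|A|-1 is attained iff A is an arithmetic progression.
Enumerate sums a + a' for a ≤ a' (symmetric, so this suffices):
a = -4: -4+-4=-8, -4+1=-3, -4+2=-2, -4+3=-1, -4+4=0
a = 1: 1+1=2, 1+2=3, 1+3=4, 1+4=5
a = 2: 2+2=4, 2+3=5, 2+4=6
a = 3: 3+3=6, 3+4=7
a = 4: 4+4=8
Distinct sums: {-8, -3, -2, -1, 0, 2, 3, 4, 5, 6, 7, 8}
|A + A| = 12

|A + A| = 12


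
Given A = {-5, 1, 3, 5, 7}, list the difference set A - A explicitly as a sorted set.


A - A = {a - a' : a, a' ∈ A}.
Compute a - a' for each ordered pair (a, a'):
a = -5: -5--5=0, -5-1=-6, -5-3=-8, -5-5=-10, -5-7=-12
a = 1: 1--5=6, 1-1=0, 1-3=-2, 1-5=-4, 1-7=-6
a = 3: 3--5=8, 3-1=2, 3-3=0, 3-5=-2, 3-7=-4
a = 5: 5--5=10, 5-1=4, 5-3=2, 5-5=0, 5-7=-2
a = 7: 7--5=12, 7-1=6, 7-3=4, 7-5=2, 7-7=0
Collecting distinct values (and noting 0 appears from a-a):
A - A = {-12, -10, -8, -6, -4, -2, 0, 2, 4, 6, 8, 10, 12}
|A - A| = 13

A - A = {-12, -10, -8, -6, -4, -2, 0, 2, 4, 6, 8, 10, 12}


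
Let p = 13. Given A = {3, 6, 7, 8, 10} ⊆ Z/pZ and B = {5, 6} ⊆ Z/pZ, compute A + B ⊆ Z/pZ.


Work in Z/13Z: reduce every sum a + b modulo 13.
Enumerate all 10 pairs:
a = 3: 3+5=8, 3+6=9
a = 6: 6+5=11, 6+6=12
a = 7: 7+5=12, 7+6=0
a = 8: 8+5=0, 8+6=1
a = 10: 10+5=2, 10+6=3
Distinct residues collected: {0, 1, 2, 3, 8, 9, 11, 12}
|A + B| = 8 (out of 13 total residues).

A + B = {0, 1, 2, 3, 8, 9, 11, 12}


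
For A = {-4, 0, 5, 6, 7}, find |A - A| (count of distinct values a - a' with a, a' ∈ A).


A - A = {a - a' : a, a' ∈ A}; |A| = 5.
Bounds: 2|A|-1 ≤ |A - A| ≤ |A|² - |A| + 1, i.e. 9 ≤ |A - A| ≤ 21.
Note: 0 ∈ A - A always (from a - a). The set is symmetric: if d ∈ A - A then -d ∈ A - A.
Enumerate nonzero differences d = a - a' with a > a' (then include -d):
Positive differences: {1, 2, 4, 5, 6, 7, 9, 10, 11}
Full difference set: {0} ∪ (positive diffs) ∪ (negative diffs).
|A - A| = 1 + 2·9 = 19 (matches direct enumeration: 19).

|A - A| = 19


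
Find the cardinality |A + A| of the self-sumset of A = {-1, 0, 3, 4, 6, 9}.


A + A = {a + a' : a, a' ∈ A}; |A| = 6.
General bounds: 2|A| - 1 ≤ |A + A| ≤ |A|(|A|+1)/2, i.e. 11 ≤ |A + A| ≤ 21.
Lower bound 2|A|-1 is attained iff A is an arithmetic progression.
Enumerate sums a + a' for a ≤ a' (symmetric, so this suffices):
a = -1: -1+-1=-2, -1+0=-1, -1+3=2, -1+4=3, -1+6=5, -1+9=8
a = 0: 0+0=0, 0+3=3, 0+4=4, 0+6=6, 0+9=9
a = 3: 3+3=6, 3+4=7, 3+6=9, 3+9=12
a = 4: 4+4=8, 4+6=10, 4+9=13
a = 6: 6+6=12, 6+9=15
a = 9: 9+9=18
Distinct sums: {-2, -1, 0, 2, 3, 4, 5, 6, 7, 8, 9, 10, 12, 13, 15, 18}
|A + A| = 16

|A + A| = 16


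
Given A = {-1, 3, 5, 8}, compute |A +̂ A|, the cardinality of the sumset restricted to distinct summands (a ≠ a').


Restricted sumset: A +̂ A = {a + a' : a ∈ A, a' ∈ A, a ≠ a'}.
Equivalently, take A + A and drop any sum 2a that is achievable ONLY as a + a for a ∈ A (i.e. sums representable only with equal summands).
Enumerate pairs (a, a') with a < a' (symmetric, so each unordered pair gives one sum; this covers all a ≠ a'):
  -1 + 3 = 2
  -1 + 5 = 4
  -1 + 8 = 7
  3 + 5 = 8
  3 + 8 = 11
  5 + 8 = 13
Collected distinct sums: {2, 4, 7, 8, 11, 13}
|A +̂ A| = 6
(Reference bound: |A +̂ A| ≥ 2|A| - 3 for |A| ≥ 2, with |A| = 4 giving ≥ 5.)

|A +̂ A| = 6


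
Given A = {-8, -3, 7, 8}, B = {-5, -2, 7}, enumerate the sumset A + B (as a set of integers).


A + B = {a + b : a ∈ A, b ∈ B}.
Enumerate all |A|·|B| = 4·3 = 12 pairs (a, b) and collect distinct sums.
a = -8: -8+-5=-13, -8+-2=-10, -8+7=-1
a = -3: -3+-5=-8, -3+-2=-5, -3+7=4
a = 7: 7+-5=2, 7+-2=5, 7+7=14
a = 8: 8+-5=3, 8+-2=6, 8+7=15
Collecting distinct sums: A + B = {-13, -10, -8, -5, -1, 2, 3, 4, 5, 6, 14, 15}
|A + B| = 12

A + B = {-13, -10, -8, -5, -1, 2, 3, 4, 5, 6, 14, 15}


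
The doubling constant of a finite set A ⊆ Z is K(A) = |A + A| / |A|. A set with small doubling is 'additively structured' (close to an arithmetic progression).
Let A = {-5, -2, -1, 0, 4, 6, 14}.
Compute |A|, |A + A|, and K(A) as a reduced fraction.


|A| = 7.
Compute A + A by enumerating all 49 pairs.
A + A = {-10, -7, -6, -5, -4, -3, -2, -1, 0, 1, 2, 3, 4, 5, 6, 8, 9, 10, 12, 13, 14, 18, 20, 28}, so |A + A| = 24.
K = |A + A| / |A| = 24/7 (already in lowest terms) ≈ 3.4286.
Reference: AP of size 7 gives K = 13/7 ≈ 1.8571; a fully generic set of size 7 gives K ≈ 4.0000.

|A| = 7, |A + A| = 24, K = 24/7.


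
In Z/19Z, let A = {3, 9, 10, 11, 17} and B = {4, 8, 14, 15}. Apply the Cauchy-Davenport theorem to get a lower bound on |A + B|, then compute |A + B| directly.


Cauchy-Davenport: |A + B| ≥ min(p, |A| + |B| - 1) for A, B nonempty in Z/pZ.
|A| = 5, |B| = 4, p = 19.
CD lower bound = min(19, 5 + 4 - 1) = min(19, 8) = 8.
Compute A + B mod 19 directly:
a = 3: 3+4=7, 3+8=11, 3+14=17, 3+15=18
a = 9: 9+4=13, 9+8=17, 9+14=4, 9+15=5
a = 10: 10+4=14, 10+8=18, 10+14=5, 10+15=6
a = 11: 11+4=15, 11+8=0, 11+14=6, 11+15=7
a = 17: 17+4=2, 17+8=6, 17+14=12, 17+15=13
A + B = {0, 2, 4, 5, 6, 7, 11, 12, 13, 14, 15, 17, 18}, so |A + B| = 13.
Verify: 13 ≥ 8? Yes ✓.

CD lower bound = 8, actual |A + B| = 13.


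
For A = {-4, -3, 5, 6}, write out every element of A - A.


A - A = {a - a' : a, a' ∈ A}.
Compute a - a' for each ordered pair (a, a'):
a = -4: -4--4=0, -4--3=-1, -4-5=-9, -4-6=-10
a = -3: -3--4=1, -3--3=0, -3-5=-8, -3-6=-9
a = 5: 5--4=9, 5--3=8, 5-5=0, 5-6=-1
a = 6: 6--4=10, 6--3=9, 6-5=1, 6-6=0
Collecting distinct values (and noting 0 appears from a-a):
A - A = {-10, -9, -8, -1, 0, 1, 8, 9, 10}
|A - A| = 9

A - A = {-10, -9, -8, -1, 0, 1, 8, 9, 10}


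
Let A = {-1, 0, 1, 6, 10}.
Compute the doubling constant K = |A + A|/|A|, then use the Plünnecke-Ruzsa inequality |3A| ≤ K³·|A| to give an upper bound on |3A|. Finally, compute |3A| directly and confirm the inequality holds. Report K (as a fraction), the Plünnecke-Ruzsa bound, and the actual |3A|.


|A| = 5.
Step 1: Compute A + A by enumerating all 25 pairs.
A + A = {-2, -1, 0, 1, 2, 5, 6, 7, 9, 10, 11, 12, 16, 20}, so |A + A| = 14.
Step 2: Doubling constant K = |A + A|/|A| = 14/5 = 14/5 ≈ 2.8000.
Step 3: Plünnecke-Ruzsa gives |3A| ≤ K³·|A| = (2.8000)³ · 5 ≈ 109.7600.
Step 4: Compute 3A = A + A + A directly by enumerating all triples (a,b,c) ∈ A³; |3A| = 27.
Step 5: Check 27 ≤ 109.7600? Yes ✓.

K = 14/5, Plünnecke-Ruzsa bound K³|A| ≈ 109.7600, |3A| = 27, inequality holds.


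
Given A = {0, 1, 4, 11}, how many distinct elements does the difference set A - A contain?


A - A = {a - a' : a, a' ∈ A}; |A| = 4.
Bounds: 2|A|-1 ≤ |A - A| ≤ |A|² - |A| + 1, i.e. 7 ≤ |A - A| ≤ 13.
Note: 0 ∈ A - A always (from a - a). The set is symmetric: if d ∈ A - A then -d ∈ A - A.
Enumerate nonzero differences d = a - a' with a > a' (then include -d):
Positive differences: {1, 3, 4, 7, 10, 11}
Full difference set: {0} ∪ (positive diffs) ∪ (negative diffs).
|A - A| = 1 + 2·6 = 13 (matches direct enumeration: 13).

|A - A| = 13


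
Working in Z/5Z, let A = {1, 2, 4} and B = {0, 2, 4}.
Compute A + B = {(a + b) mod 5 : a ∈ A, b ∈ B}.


Work in Z/5Z: reduce every sum a + b modulo 5.
Enumerate all 9 pairs:
a = 1: 1+0=1, 1+2=3, 1+4=0
a = 2: 2+0=2, 2+2=4, 2+4=1
a = 4: 4+0=4, 4+2=1, 4+4=3
Distinct residues collected: {0, 1, 2, 3, 4}
|A + B| = 5 (out of 5 total residues).

A + B = {0, 1, 2, 3, 4}


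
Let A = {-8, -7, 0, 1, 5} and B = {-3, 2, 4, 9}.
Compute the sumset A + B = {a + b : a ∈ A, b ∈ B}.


A + B = {a + b : a ∈ A, b ∈ B}.
Enumerate all |A|·|B| = 5·4 = 20 pairs (a, b) and collect distinct sums.
a = -8: -8+-3=-11, -8+2=-6, -8+4=-4, -8+9=1
a = -7: -7+-3=-10, -7+2=-5, -7+4=-3, -7+9=2
a = 0: 0+-3=-3, 0+2=2, 0+4=4, 0+9=9
a = 1: 1+-3=-2, 1+2=3, 1+4=5, 1+9=10
a = 5: 5+-3=2, 5+2=7, 5+4=9, 5+9=14
Collecting distinct sums: A + B = {-11, -10, -6, -5, -4, -3, -2, 1, 2, 3, 4, 5, 7, 9, 10, 14}
|A + B| = 16

A + B = {-11, -10, -6, -5, -4, -3, -2, 1, 2, 3, 4, 5, 7, 9, 10, 14}


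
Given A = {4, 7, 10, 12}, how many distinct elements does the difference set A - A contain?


A - A = {a - a' : a, a' ∈ A}; |A| = 4.
Bounds: 2|A|-1 ≤ |A - A| ≤ |A|² - |A| + 1, i.e. 7 ≤ |A - A| ≤ 13.
Note: 0 ∈ A - A always (from a - a). The set is symmetric: if d ∈ A - A then -d ∈ A - A.
Enumerate nonzero differences d = a - a' with a > a' (then include -d):
Positive differences: {2, 3, 5, 6, 8}
Full difference set: {0} ∪ (positive diffs) ∪ (negative diffs).
|A - A| = 1 + 2·5 = 11 (matches direct enumeration: 11).

|A - A| = 11


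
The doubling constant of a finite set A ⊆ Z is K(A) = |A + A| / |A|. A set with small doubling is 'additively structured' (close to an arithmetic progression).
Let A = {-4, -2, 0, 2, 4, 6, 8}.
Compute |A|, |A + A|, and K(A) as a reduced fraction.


|A| = 7.
Compute A + A by enumerating all 49 pairs.
A + A = {-8, -6, -4, -2, 0, 2, 4, 6, 8, 10, 12, 14, 16}, so |A + A| = 13.
K = |A + A| / |A| = 13/7 (already in lowest terms) ≈ 1.8571.
Reference: AP of size 7 gives K = 13/7 ≈ 1.8571; a fully generic set of size 7 gives K ≈ 4.0000.

|A| = 7, |A + A| = 13, K = 13/7.


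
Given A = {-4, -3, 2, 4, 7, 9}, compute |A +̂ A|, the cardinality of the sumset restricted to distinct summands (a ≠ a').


Restricted sumset: A +̂ A = {a + a' : a ∈ A, a' ∈ A, a ≠ a'}.
Equivalently, take A + A and drop any sum 2a that is achievable ONLY as a + a for a ∈ A (i.e. sums representable only with equal summands).
Enumerate pairs (a, a') with a < a' (symmetric, so each unordered pair gives one sum; this covers all a ≠ a'):
  -4 + -3 = -7
  -4 + 2 = -2
  -4 + 4 = 0
  -4 + 7 = 3
  -4 + 9 = 5
  -3 + 2 = -1
  -3 + 4 = 1
  -3 + 7 = 4
  -3 + 9 = 6
  2 + 4 = 6
  2 + 7 = 9
  2 + 9 = 11
  4 + 7 = 11
  4 + 9 = 13
  7 + 9 = 16
Collected distinct sums: {-7, -2, -1, 0, 1, 3, 4, 5, 6, 9, 11, 13, 16}
|A +̂ A| = 13
(Reference bound: |A +̂ A| ≥ 2|A| - 3 for |A| ≥ 2, with |A| = 6 giving ≥ 9.)

|A +̂ A| = 13


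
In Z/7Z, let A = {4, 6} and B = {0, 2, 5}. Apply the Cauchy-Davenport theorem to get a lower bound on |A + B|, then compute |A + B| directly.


Cauchy-Davenport: |A + B| ≥ min(p, |A| + |B| - 1) for A, B nonempty in Z/pZ.
|A| = 2, |B| = 3, p = 7.
CD lower bound = min(7, 2 + 3 - 1) = min(7, 4) = 4.
Compute A + B mod 7 directly:
a = 4: 4+0=4, 4+2=6, 4+5=2
a = 6: 6+0=6, 6+2=1, 6+5=4
A + B = {1, 2, 4, 6}, so |A + B| = 4.
Verify: 4 ≥ 4? Yes ✓.

CD lower bound = 4, actual |A + B| = 4.


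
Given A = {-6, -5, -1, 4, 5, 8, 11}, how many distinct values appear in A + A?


A + A = {a + a' : a, a' ∈ A}; |A| = 7.
General bounds: 2|A| - 1 ≤ |A + A| ≤ |A|(|A|+1)/2, i.e. 13 ≤ |A + A| ≤ 28.
Lower bound 2|A|-1 is attained iff A is an arithmetic progression.
Enumerate sums a + a' for a ≤ a' (symmetric, so this suffices):
a = -6: -6+-6=-12, -6+-5=-11, -6+-1=-7, -6+4=-2, -6+5=-1, -6+8=2, -6+11=5
a = -5: -5+-5=-10, -5+-1=-6, -5+4=-1, -5+5=0, -5+8=3, -5+11=6
a = -1: -1+-1=-2, -1+4=3, -1+5=4, -1+8=7, -1+11=10
a = 4: 4+4=8, 4+5=9, 4+8=12, 4+11=15
a = 5: 5+5=10, 5+8=13, 5+11=16
a = 8: 8+8=16, 8+11=19
a = 11: 11+11=22
Distinct sums: {-12, -11, -10, -7, -6, -2, -1, 0, 2, 3, 4, 5, 6, 7, 8, 9, 10, 12, 13, 15, 16, 19, 22}
|A + A| = 23

|A + A| = 23


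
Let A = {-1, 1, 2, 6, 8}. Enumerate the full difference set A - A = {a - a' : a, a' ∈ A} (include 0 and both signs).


A - A = {a - a' : a, a' ∈ A}.
Compute a - a' for each ordered pair (a, a'):
a = -1: -1--1=0, -1-1=-2, -1-2=-3, -1-6=-7, -1-8=-9
a = 1: 1--1=2, 1-1=0, 1-2=-1, 1-6=-5, 1-8=-7
a = 2: 2--1=3, 2-1=1, 2-2=0, 2-6=-4, 2-8=-6
a = 6: 6--1=7, 6-1=5, 6-2=4, 6-6=0, 6-8=-2
a = 8: 8--1=9, 8-1=7, 8-2=6, 8-6=2, 8-8=0
Collecting distinct values (and noting 0 appears from a-a):
A - A = {-9, -7, -6, -5, -4, -3, -2, -1, 0, 1, 2, 3, 4, 5, 6, 7, 9}
|A - A| = 17

A - A = {-9, -7, -6, -5, -4, -3, -2, -1, 0, 1, 2, 3, 4, 5, 6, 7, 9}


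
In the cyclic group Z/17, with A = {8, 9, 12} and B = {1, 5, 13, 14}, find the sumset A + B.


Work in Z/17Z: reduce every sum a + b modulo 17.
Enumerate all 12 pairs:
a = 8: 8+1=9, 8+5=13, 8+13=4, 8+14=5
a = 9: 9+1=10, 9+5=14, 9+13=5, 9+14=6
a = 12: 12+1=13, 12+5=0, 12+13=8, 12+14=9
Distinct residues collected: {0, 4, 5, 6, 8, 9, 10, 13, 14}
|A + B| = 9 (out of 17 total residues).

A + B = {0, 4, 5, 6, 8, 9, 10, 13, 14}


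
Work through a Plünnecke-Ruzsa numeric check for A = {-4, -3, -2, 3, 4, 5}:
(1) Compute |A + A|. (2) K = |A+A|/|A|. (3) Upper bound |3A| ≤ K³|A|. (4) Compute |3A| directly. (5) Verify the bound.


|A| = 6.
Step 1: Compute A + A by enumerating all 36 pairs.
A + A = {-8, -7, -6, -5, -4, -1, 0, 1, 2, 3, 6, 7, 8, 9, 10}, so |A + A| = 15.
Step 2: Doubling constant K = |A + A|/|A| = 15/6 = 15/6 ≈ 2.5000.
Step 3: Plünnecke-Ruzsa gives |3A| ≤ K³·|A| = (2.5000)³ · 6 ≈ 93.7500.
Step 4: Compute 3A = A + A + A directly by enumerating all triples (a,b,c) ∈ A³; |3A| = 28.
Step 5: Check 28 ≤ 93.7500? Yes ✓.

K = 15/6, Plünnecke-Ruzsa bound K³|A| ≈ 93.7500, |3A| = 28, inequality holds.


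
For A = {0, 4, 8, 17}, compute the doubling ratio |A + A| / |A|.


|A| = 4.
Compute A + A by enumerating all 16 pairs.
A + A = {0, 4, 8, 12, 16, 17, 21, 25, 34}, so |A + A| = 9.
K = |A + A| / |A| = 9/4 (already in lowest terms) ≈ 2.2500.
Reference: AP of size 4 gives K = 7/4 ≈ 1.7500; a fully generic set of size 4 gives K ≈ 2.5000.

|A| = 4, |A + A| = 9, K = 9/4.


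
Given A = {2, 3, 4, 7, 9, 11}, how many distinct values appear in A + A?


A + A = {a + a' : a, a' ∈ A}; |A| = 6.
General bounds: 2|A| - 1 ≤ |A + A| ≤ |A|(|A|+1)/2, i.e. 11 ≤ |A + A| ≤ 21.
Lower bound 2|A|-1 is attained iff A is an arithmetic progression.
Enumerate sums a + a' for a ≤ a' (symmetric, so this suffices):
a = 2: 2+2=4, 2+3=5, 2+4=6, 2+7=9, 2+9=11, 2+11=13
a = 3: 3+3=6, 3+4=7, 3+7=10, 3+9=12, 3+11=14
a = 4: 4+4=8, 4+7=11, 4+9=13, 4+11=15
a = 7: 7+7=14, 7+9=16, 7+11=18
a = 9: 9+9=18, 9+11=20
a = 11: 11+11=22
Distinct sums: {4, 5, 6, 7, 8, 9, 10, 11, 12, 13, 14, 15, 16, 18, 20, 22}
|A + A| = 16

|A + A| = 16
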